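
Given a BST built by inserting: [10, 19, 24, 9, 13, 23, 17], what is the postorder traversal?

Tree insertion order: [10, 19, 24, 9, 13, 23, 17]
Tree (level-order array): [10, 9, 19, None, None, 13, 24, None, 17, 23]
Postorder traversal: [9, 17, 13, 23, 24, 19, 10]


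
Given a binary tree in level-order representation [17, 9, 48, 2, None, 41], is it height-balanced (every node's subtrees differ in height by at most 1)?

Tree (level-order array): [17, 9, 48, 2, None, 41]
Definition: a tree is height-balanced if, at every node, |h(left) - h(right)| <= 1 (empty subtree has height -1).
Bottom-up per-node check:
  node 2: h_left=-1, h_right=-1, diff=0 [OK], height=0
  node 9: h_left=0, h_right=-1, diff=1 [OK], height=1
  node 41: h_left=-1, h_right=-1, diff=0 [OK], height=0
  node 48: h_left=0, h_right=-1, diff=1 [OK], height=1
  node 17: h_left=1, h_right=1, diff=0 [OK], height=2
All nodes satisfy the balance condition.
Result: Balanced


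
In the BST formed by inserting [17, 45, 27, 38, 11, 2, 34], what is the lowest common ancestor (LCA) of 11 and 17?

Tree insertion order: [17, 45, 27, 38, 11, 2, 34]
Tree (level-order array): [17, 11, 45, 2, None, 27, None, None, None, None, 38, 34]
In a BST, the LCA of p=11, q=17 is the first node v on the
root-to-leaf path with p <= v <= q (go left if both < v, right if both > v).
Walk from root:
  at 17: 11 <= 17 <= 17, this is the LCA
LCA = 17


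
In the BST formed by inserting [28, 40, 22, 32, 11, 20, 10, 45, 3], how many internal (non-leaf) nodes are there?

Tree built from: [28, 40, 22, 32, 11, 20, 10, 45, 3]
Tree (level-order array): [28, 22, 40, 11, None, 32, 45, 10, 20, None, None, None, None, 3]
Rule: An internal node has at least one child.
Per-node child counts:
  node 28: 2 child(ren)
  node 22: 1 child(ren)
  node 11: 2 child(ren)
  node 10: 1 child(ren)
  node 3: 0 child(ren)
  node 20: 0 child(ren)
  node 40: 2 child(ren)
  node 32: 0 child(ren)
  node 45: 0 child(ren)
Matching nodes: [28, 22, 11, 10, 40]
Count of internal (non-leaf) nodes: 5


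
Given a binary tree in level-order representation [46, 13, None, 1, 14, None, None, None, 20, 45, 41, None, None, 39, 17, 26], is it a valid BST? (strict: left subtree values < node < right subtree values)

Level-order array: [46, 13, None, 1, 14, None, None, None, 20, 45, 41, None, None, 39, 17, 26]
Validate using subtree bounds (lo, hi): at each node, require lo < value < hi,
then recurse left with hi=value and right with lo=value.
Preorder trace (stopping at first violation):
  at node 46 with bounds (-inf, +inf): OK
  at node 13 with bounds (-inf, 46): OK
  at node 1 with bounds (-inf, 13): OK
  at node 14 with bounds (13, 46): OK
  at node 20 with bounds (14, 46): OK
  at node 45 with bounds (14, 20): VIOLATION
Node 45 violates its bound: not (14 < 45 < 20).
Result: Not a valid BST


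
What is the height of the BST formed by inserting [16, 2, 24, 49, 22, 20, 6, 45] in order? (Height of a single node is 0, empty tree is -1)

Insertion order: [16, 2, 24, 49, 22, 20, 6, 45]
Tree (level-order array): [16, 2, 24, None, 6, 22, 49, None, None, 20, None, 45]
Compute height bottom-up (empty subtree = -1):
  height(6) = 1 + max(-1, -1) = 0
  height(2) = 1 + max(-1, 0) = 1
  height(20) = 1 + max(-1, -1) = 0
  height(22) = 1 + max(0, -1) = 1
  height(45) = 1 + max(-1, -1) = 0
  height(49) = 1 + max(0, -1) = 1
  height(24) = 1 + max(1, 1) = 2
  height(16) = 1 + max(1, 2) = 3
Height = 3


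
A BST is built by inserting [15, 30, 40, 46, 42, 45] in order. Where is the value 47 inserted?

Starting tree (level order): [15, None, 30, None, 40, None, 46, 42, None, None, 45]
Insertion path: 15 -> 30 -> 40 -> 46
Result: insert 47 as right child of 46
Final tree (level order): [15, None, 30, None, 40, None, 46, 42, 47, None, 45]


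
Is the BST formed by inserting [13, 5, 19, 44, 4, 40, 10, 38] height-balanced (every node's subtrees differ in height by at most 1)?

Tree (level-order array): [13, 5, 19, 4, 10, None, 44, None, None, None, None, 40, None, 38]
Definition: a tree is height-balanced if, at every node, |h(left) - h(right)| <= 1 (empty subtree has height -1).
Bottom-up per-node check:
  node 4: h_left=-1, h_right=-1, diff=0 [OK], height=0
  node 10: h_left=-1, h_right=-1, diff=0 [OK], height=0
  node 5: h_left=0, h_right=0, diff=0 [OK], height=1
  node 38: h_left=-1, h_right=-1, diff=0 [OK], height=0
  node 40: h_left=0, h_right=-1, diff=1 [OK], height=1
  node 44: h_left=1, h_right=-1, diff=2 [FAIL (|1--1|=2 > 1)], height=2
  node 19: h_left=-1, h_right=2, diff=3 [FAIL (|-1-2|=3 > 1)], height=3
  node 13: h_left=1, h_right=3, diff=2 [FAIL (|1-3|=2 > 1)], height=4
Node 44 violates the condition: |1 - -1| = 2 > 1.
Result: Not balanced


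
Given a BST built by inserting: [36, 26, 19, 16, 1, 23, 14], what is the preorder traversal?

Tree insertion order: [36, 26, 19, 16, 1, 23, 14]
Tree (level-order array): [36, 26, None, 19, None, 16, 23, 1, None, None, None, None, 14]
Preorder traversal: [36, 26, 19, 16, 1, 14, 23]


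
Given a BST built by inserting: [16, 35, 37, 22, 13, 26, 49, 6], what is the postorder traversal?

Tree insertion order: [16, 35, 37, 22, 13, 26, 49, 6]
Tree (level-order array): [16, 13, 35, 6, None, 22, 37, None, None, None, 26, None, 49]
Postorder traversal: [6, 13, 26, 22, 49, 37, 35, 16]


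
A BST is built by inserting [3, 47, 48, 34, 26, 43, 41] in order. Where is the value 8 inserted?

Starting tree (level order): [3, None, 47, 34, 48, 26, 43, None, None, None, None, 41]
Insertion path: 3 -> 47 -> 34 -> 26
Result: insert 8 as left child of 26
Final tree (level order): [3, None, 47, 34, 48, 26, 43, None, None, 8, None, 41]


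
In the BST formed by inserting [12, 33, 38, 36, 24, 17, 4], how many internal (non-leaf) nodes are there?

Tree built from: [12, 33, 38, 36, 24, 17, 4]
Tree (level-order array): [12, 4, 33, None, None, 24, 38, 17, None, 36]
Rule: An internal node has at least one child.
Per-node child counts:
  node 12: 2 child(ren)
  node 4: 0 child(ren)
  node 33: 2 child(ren)
  node 24: 1 child(ren)
  node 17: 0 child(ren)
  node 38: 1 child(ren)
  node 36: 0 child(ren)
Matching nodes: [12, 33, 24, 38]
Count of internal (non-leaf) nodes: 4


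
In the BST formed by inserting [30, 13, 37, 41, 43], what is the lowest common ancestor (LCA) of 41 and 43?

Tree insertion order: [30, 13, 37, 41, 43]
Tree (level-order array): [30, 13, 37, None, None, None, 41, None, 43]
In a BST, the LCA of p=41, q=43 is the first node v on the
root-to-leaf path with p <= v <= q (go left if both < v, right if both > v).
Walk from root:
  at 30: both 41 and 43 > 30, go right
  at 37: both 41 and 43 > 37, go right
  at 41: 41 <= 41 <= 43, this is the LCA
LCA = 41


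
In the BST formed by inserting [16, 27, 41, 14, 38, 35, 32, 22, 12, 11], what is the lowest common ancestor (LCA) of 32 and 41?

Tree insertion order: [16, 27, 41, 14, 38, 35, 32, 22, 12, 11]
Tree (level-order array): [16, 14, 27, 12, None, 22, 41, 11, None, None, None, 38, None, None, None, 35, None, 32]
In a BST, the LCA of p=32, q=41 is the first node v on the
root-to-leaf path with p <= v <= q (go left if both < v, right if both > v).
Walk from root:
  at 16: both 32 and 41 > 16, go right
  at 27: both 32 and 41 > 27, go right
  at 41: 32 <= 41 <= 41, this is the LCA
LCA = 41


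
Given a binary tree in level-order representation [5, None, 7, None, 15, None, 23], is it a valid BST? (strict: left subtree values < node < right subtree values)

Level-order array: [5, None, 7, None, 15, None, 23]
Validate using subtree bounds (lo, hi): at each node, require lo < value < hi,
then recurse left with hi=value and right with lo=value.
Preorder trace (stopping at first violation):
  at node 5 with bounds (-inf, +inf): OK
  at node 7 with bounds (5, +inf): OK
  at node 15 with bounds (7, +inf): OK
  at node 23 with bounds (15, +inf): OK
No violation found at any node.
Result: Valid BST


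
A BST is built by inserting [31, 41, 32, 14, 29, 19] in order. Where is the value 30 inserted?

Starting tree (level order): [31, 14, 41, None, 29, 32, None, 19]
Insertion path: 31 -> 14 -> 29
Result: insert 30 as right child of 29
Final tree (level order): [31, 14, 41, None, 29, 32, None, 19, 30]


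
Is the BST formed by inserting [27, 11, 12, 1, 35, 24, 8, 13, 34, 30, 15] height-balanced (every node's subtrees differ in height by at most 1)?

Tree (level-order array): [27, 11, 35, 1, 12, 34, None, None, 8, None, 24, 30, None, None, None, 13, None, None, None, None, 15]
Definition: a tree is height-balanced if, at every node, |h(left) - h(right)| <= 1 (empty subtree has height -1).
Bottom-up per-node check:
  node 8: h_left=-1, h_right=-1, diff=0 [OK], height=0
  node 1: h_left=-1, h_right=0, diff=1 [OK], height=1
  node 15: h_left=-1, h_right=-1, diff=0 [OK], height=0
  node 13: h_left=-1, h_right=0, diff=1 [OK], height=1
  node 24: h_left=1, h_right=-1, diff=2 [FAIL (|1--1|=2 > 1)], height=2
  node 12: h_left=-1, h_right=2, diff=3 [FAIL (|-1-2|=3 > 1)], height=3
  node 11: h_left=1, h_right=3, diff=2 [FAIL (|1-3|=2 > 1)], height=4
  node 30: h_left=-1, h_right=-1, diff=0 [OK], height=0
  node 34: h_left=0, h_right=-1, diff=1 [OK], height=1
  node 35: h_left=1, h_right=-1, diff=2 [FAIL (|1--1|=2 > 1)], height=2
  node 27: h_left=4, h_right=2, diff=2 [FAIL (|4-2|=2 > 1)], height=5
Node 24 violates the condition: |1 - -1| = 2 > 1.
Result: Not balanced


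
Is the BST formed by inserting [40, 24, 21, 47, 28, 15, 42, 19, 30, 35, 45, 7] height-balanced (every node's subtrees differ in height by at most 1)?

Tree (level-order array): [40, 24, 47, 21, 28, 42, None, 15, None, None, 30, None, 45, 7, 19, None, 35]
Definition: a tree is height-balanced if, at every node, |h(left) - h(right)| <= 1 (empty subtree has height -1).
Bottom-up per-node check:
  node 7: h_left=-1, h_right=-1, diff=0 [OK], height=0
  node 19: h_left=-1, h_right=-1, diff=0 [OK], height=0
  node 15: h_left=0, h_right=0, diff=0 [OK], height=1
  node 21: h_left=1, h_right=-1, diff=2 [FAIL (|1--1|=2 > 1)], height=2
  node 35: h_left=-1, h_right=-1, diff=0 [OK], height=0
  node 30: h_left=-1, h_right=0, diff=1 [OK], height=1
  node 28: h_left=-1, h_right=1, diff=2 [FAIL (|-1-1|=2 > 1)], height=2
  node 24: h_left=2, h_right=2, diff=0 [OK], height=3
  node 45: h_left=-1, h_right=-1, diff=0 [OK], height=0
  node 42: h_left=-1, h_right=0, diff=1 [OK], height=1
  node 47: h_left=1, h_right=-1, diff=2 [FAIL (|1--1|=2 > 1)], height=2
  node 40: h_left=3, h_right=2, diff=1 [OK], height=4
Node 21 violates the condition: |1 - -1| = 2 > 1.
Result: Not balanced


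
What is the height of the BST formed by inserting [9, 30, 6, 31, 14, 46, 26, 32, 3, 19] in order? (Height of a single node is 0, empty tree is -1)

Insertion order: [9, 30, 6, 31, 14, 46, 26, 32, 3, 19]
Tree (level-order array): [9, 6, 30, 3, None, 14, 31, None, None, None, 26, None, 46, 19, None, 32]
Compute height bottom-up (empty subtree = -1):
  height(3) = 1 + max(-1, -1) = 0
  height(6) = 1 + max(0, -1) = 1
  height(19) = 1 + max(-1, -1) = 0
  height(26) = 1 + max(0, -1) = 1
  height(14) = 1 + max(-1, 1) = 2
  height(32) = 1 + max(-1, -1) = 0
  height(46) = 1 + max(0, -1) = 1
  height(31) = 1 + max(-1, 1) = 2
  height(30) = 1 + max(2, 2) = 3
  height(9) = 1 + max(1, 3) = 4
Height = 4


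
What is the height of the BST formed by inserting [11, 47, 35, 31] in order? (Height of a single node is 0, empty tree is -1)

Insertion order: [11, 47, 35, 31]
Tree (level-order array): [11, None, 47, 35, None, 31]
Compute height bottom-up (empty subtree = -1):
  height(31) = 1 + max(-1, -1) = 0
  height(35) = 1 + max(0, -1) = 1
  height(47) = 1 + max(1, -1) = 2
  height(11) = 1 + max(-1, 2) = 3
Height = 3


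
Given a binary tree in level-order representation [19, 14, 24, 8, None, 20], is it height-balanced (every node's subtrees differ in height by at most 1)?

Tree (level-order array): [19, 14, 24, 8, None, 20]
Definition: a tree is height-balanced if, at every node, |h(left) - h(right)| <= 1 (empty subtree has height -1).
Bottom-up per-node check:
  node 8: h_left=-1, h_right=-1, diff=0 [OK], height=0
  node 14: h_left=0, h_right=-1, diff=1 [OK], height=1
  node 20: h_left=-1, h_right=-1, diff=0 [OK], height=0
  node 24: h_left=0, h_right=-1, diff=1 [OK], height=1
  node 19: h_left=1, h_right=1, diff=0 [OK], height=2
All nodes satisfy the balance condition.
Result: Balanced


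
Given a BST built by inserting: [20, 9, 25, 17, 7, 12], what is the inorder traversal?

Tree insertion order: [20, 9, 25, 17, 7, 12]
Tree (level-order array): [20, 9, 25, 7, 17, None, None, None, None, 12]
Inorder traversal: [7, 9, 12, 17, 20, 25]


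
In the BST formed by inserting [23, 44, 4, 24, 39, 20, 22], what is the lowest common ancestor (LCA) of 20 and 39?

Tree insertion order: [23, 44, 4, 24, 39, 20, 22]
Tree (level-order array): [23, 4, 44, None, 20, 24, None, None, 22, None, 39]
In a BST, the LCA of p=20, q=39 is the first node v on the
root-to-leaf path with p <= v <= q (go left if both < v, right if both > v).
Walk from root:
  at 23: 20 <= 23 <= 39, this is the LCA
LCA = 23


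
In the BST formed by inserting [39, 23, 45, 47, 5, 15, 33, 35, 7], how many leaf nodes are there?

Tree built from: [39, 23, 45, 47, 5, 15, 33, 35, 7]
Tree (level-order array): [39, 23, 45, 5, 33, None, 47, None, 15, None, 35, None, None, 7]
Rule: A leaf has 0 children.
Per-node child counts:
  node 39: 2 child(ren)
  node 23: 2 child(ren)
  node 5: 1 child(ren)
  node 15: 1 child(ren)
  node 7: 0 child(ren)
  node 33: 1 child(ren)
  node 35: 0 child(ren)
  node 45: 1 child(ren)
  node 47: 0 child(ren)
Matching nodes: [7, 35, 47]
Count of leaf nodes: 3


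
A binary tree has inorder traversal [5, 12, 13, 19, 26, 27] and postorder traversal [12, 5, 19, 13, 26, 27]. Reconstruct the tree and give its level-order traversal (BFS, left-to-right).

Inorder:   [5, 12, 13, 19, 26, 27]
Postorder: [12, 5, 19, 13, 26, 27]
Algorithm: postorder visits root last, so walk postorder right-to-left;
each value is the root of the current inorder slice — split it at that
value, recurse on the right subtree first, then the left.
Recursive splits:
  root=27; inorder splits into left=[5, 12, 13, 19, 26], right=[]
  root=26; inorder splits into left=[5, 12, 13, 19], right=[]
  root=13; inorder splits into left=[5, 12], right=[19]
  root=19; inorder splits into left=[], right=[]
  root=5; inorder splits into left=[], right=[12]
  root=12; inorder splits into left=[], right=[]
Reconstructed level-order: [27, 26, 13, 5, 19, 12]


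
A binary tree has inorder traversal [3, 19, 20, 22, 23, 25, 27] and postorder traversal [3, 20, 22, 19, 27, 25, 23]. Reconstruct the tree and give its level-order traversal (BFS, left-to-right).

Inorder:   [3, 19, 20, 22, 23, 25, 27]
Postorder: [3, 20, 22, 19, 27, 25, 23]
Algorithm: postorder visits root last, so walk postorder right-to-left;
each value is the root of the current inorder slice — split it at that
value, recurse on the right subtree first, then the left.
Recursive splits:
  root=23; inorder splits into left=[3, 19, 20, 22], right=[25, 27]
  root=25; inorder splits into left=[], right=[27]
  root=27; inorder splits into left=[], right=[]
  root=19; inorder splits into left=[3], right=[20, 22]
  root=22; inorder splits into left=[20], right=[]
  root=20; inorder splits into left=[], right=[]
  root=3; inorder splits into left=[], right=[]
Reconstructed level-order: [23, 19, 25, 3, 22, 27, 20]


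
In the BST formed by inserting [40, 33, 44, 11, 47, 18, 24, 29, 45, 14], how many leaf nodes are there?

Tree built from: [40, 33, 44, 11, 47, 18, 24, 29, 45, 14]
Tree (level-order array): [40, 33, 44, 11, None, None, 47, None, 18, 45, None, 14, 24, None, None, None, None, None, 29]
Rule: A leaf has 0 children.
Per-node child counts:
  node 40: 2 child(ren)
  node 33: 1 child(ren)
  node 11: 1 child(ren)
  node 18: 2 child(ren)
  node 14: 0 child(ren)
  node 24: 1 child(ren)
  node 29: 0 child(ren)
  node 44: 1 child(ren)
  node 47: 1 child(ren)
  node 45: 0 child(ren)
Matching nodes: [14, 29, 45]
Count of leaf nodes: 3


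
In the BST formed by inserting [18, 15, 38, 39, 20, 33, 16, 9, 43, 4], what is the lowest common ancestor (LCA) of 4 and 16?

Tree insertion order: [18, 15, 38, 39, 20, 33, 16, 9, 43, 4]
Tree (level-order array): [18, 15, 38, 9, 16, 20, 39, 4, None, None, None, None, 33, None, 43]
In a BST, the LCA of p=4, q=16 is the first node v on the
root-to-leaf path with p <= v <= q (go left if both < v, right if both > v).
Walk from root:
  at 18: both 4 and 16 < 18, go left
  at 15: 4 <= 15 <= 16, this is the LCA
LCA = 15


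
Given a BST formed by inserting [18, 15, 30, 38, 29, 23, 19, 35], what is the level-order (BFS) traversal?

Tree insertion order: [18, 15, 30, 38, 29, 23, 19, 35]
Tree (level-order array): [18, 15, 30, None, None, 29, 38, 23, None, 35, None, 19]
BFS from the root, enqueuing left then right child of each popped node:
  queue [18] -> pop 18, enqueue [15, 30], visited so far: [18]
  queue [15, 30] -> pop 15, enqueue [none], visited so far: [18, 15]
  queue [30] -> pop 30, enqueue [29, 38], visited so far: [18, 15, 30]
  queue [29, 38] -> pop 29, enqueue [23], visited so far: [18, 15, 30, 29]
  queue [38, 23] -> pop 38, enqueue [35], visited so far: [18, 15, 30, 29, 38]
  queue [23, 35] -> pop 23, enqueue [19], visited so far: [18, 15, 30, 29, 38, 23]
  queue [35, 19] -> pop 35, enqueue [none], visited so far: [18, 15, 30, 29, 38, 23, 35]
  queue [19] -> pop 19, enqueue [none], visited so far: [18, 15, 30, 29, 38, 23, 35, 19]
Result: [18, 15, 30, 29, 38, 23, 35, 19]


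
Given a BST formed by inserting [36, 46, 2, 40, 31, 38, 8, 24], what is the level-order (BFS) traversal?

Tree insertion order: [36, 46, 2, 40, 31, 38, 8, 24]
Tree (level-order array): [36, 2, 46, None, 31, 40, None, 8, None, 38, None, None, 24]
BFS from the root, enqueuing left then right child of each popped node:
  queue [36] -> pop 36, enqueue [2, 46], visited so far: [36]
  queue [2, 46] -> pop 2, enqueue [31], visited so far: [36, 2]
  queue [46, 31] -> pop 46, enqueue [40], visited so far: [36, 2, 46]
  queue [31, 40] -> pop 31, enqueue [8], visited so far: [36, 2, 46, 31]
  queue [40, 8] -> pop 40, enqueue [38], visited so far: [36, 2, 46, 31, 40]
  queue [8, 38] -> pop 8, enqueue [24], visited so far: [36, 2, 46, 31, 40, 8]
  queue [38, 24] -> pop 38, enqueue [none], visited so far: [36, 2, 46, 31, 40, 8, 38]
  queue [24] -> pop 24, enqueue [none], visited so far: [36, 2, 46, 31, 40, 8, 38, 24]
Result: [36, 2, 46, 31, 40, 8, 38, 24]


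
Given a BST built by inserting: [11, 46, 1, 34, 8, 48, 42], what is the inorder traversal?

Tree insertion order: [11, 46, 1, 34, 8, 48, 42]
Tree (level-order array): [11, 1, 46, None, 8, 34, 48, None, None, None, 42]
Inorder traversal: [1, 8, 11, 34, 42, 46, 48]


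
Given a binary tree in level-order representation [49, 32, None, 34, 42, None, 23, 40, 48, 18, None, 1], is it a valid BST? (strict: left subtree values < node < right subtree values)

Level-order array: [49, 32, None, 34, 42, None, 23, 40, 48, 18, None, 1]
Validate using subtree bounds (lo, hi): at each node, require lo < value < hi,
then recurse left with hi=value and right with lo=value.
Preorder trace (stopping at first violation):
  at node 49 with bounds (-inf, +inf): OK
  at node 32 with bounds (-inf, 49): OK
  at node 34 with bounds (-inf, 32): VIOLATION
Node 34 violates its bound: not (-inf < 34 < 32).
Result: Not a valid BST


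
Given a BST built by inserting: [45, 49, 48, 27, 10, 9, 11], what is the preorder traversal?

Tree insertion order: [45, 49, 48, 27, 10, 9, 11]
Tree (level-order array): [45, 27, 49, 10, None, 48, None, 9, 11]
Preorder traversal: [45, 27, 10, 9, 11, 49, 48]


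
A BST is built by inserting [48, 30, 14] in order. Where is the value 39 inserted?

Starting tree (level order): [48, 30, None, 14]
Insertion path: 48 -> 30
Result: insert 39 as right child of 30
Final tree (level order): [48, 30, None, 14, 39]


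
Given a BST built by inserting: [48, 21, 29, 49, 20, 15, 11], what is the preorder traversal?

Tree insertion order: [48, 21, 29, 49, 20, 15, 11]
Tree (level-order array): [48, 21, 49, 20, 29, None, None, 15, None, None, None, 11]
Preorder traversal: [48, 21, 20, 15, 11, 29, 49]


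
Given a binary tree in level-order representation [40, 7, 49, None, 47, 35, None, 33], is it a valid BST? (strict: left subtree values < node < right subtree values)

Level-order array: [40, 7, 49, None, 47, 35, None, 33]
Validate using subtree bounds (lo, hi): at each node, require lo < value < hi,
then recurse left with hi=value and right with lo=value.
Preorder trace (stopping at first violation):
  at node 40 with bounds (-inf, +inf): OK
  at node 7 with bounds (-inf, 40): OK
  at node 47 with bounds (7, 40): VIOLATION
Node 47 violates its bound: not (7 < 47 < 40).
Result: Not a valid BST


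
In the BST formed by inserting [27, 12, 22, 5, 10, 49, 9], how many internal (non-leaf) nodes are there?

Tree built from: [27, 12, 22, 5, 10, 49, 9]
Tree (level-order array): [27, 12, 49, 5, 22, None, None, None, 10, None, None, 9]
Rule: An internal node has at least one child.
Per-node child counts:
  node 27: 2 child(ren)
  node 12: 2 child(ren)
  node 5: 1 child(ren)
  node 10: 1 child(ren)
  node 9: 0 child(ren)
  node 22: 0 child(ren)
  node 49: 0 child(ren)
Matching nodes: [27, 12, 5, 10]
Count of internal (non-leaf) nodes: 4


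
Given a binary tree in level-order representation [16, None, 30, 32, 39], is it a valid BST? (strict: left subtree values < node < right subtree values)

Level-order array: [16, None, 30, 32, 39]
Validate using subtree bounds (lo, hi): at each node, require lo < value < hi,
then recurse left with hi=value and right with lo=value.
Preorder trace (stopping at first violation):
  at node 16 with bounds (-inf, +inf): OK
  at node 30 with bounds (16, +inf): OK
  at node 32 with bounds (16, 30): VIOLATION
Node 32 violates its bound: not (16 < 32 < 30).
Result: Not a valid BST


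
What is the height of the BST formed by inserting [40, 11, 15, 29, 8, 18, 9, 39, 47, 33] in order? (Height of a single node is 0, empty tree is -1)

Insertion order: [40, 11, 15, 29, 8, 18, 9, 39, 47, 33]
Tree (level-order array): [40, 11, 47, 8, 15, None, None, None, 9, None, 29, None, None, 18, 39, None, None, 33]
Compute height bottom-up (empty subtree = -1):
  height(9) = 1 + max(-1, -1) = 0
  height(8) = 1 + max(-1, 0) = 1
  height(18) = 1 + max(-1, -1) = 0
  height(33) = 1 + max(-1, -1) = 0
  height(39) = 1 + max(0, -1) = 1
  height(29) = 1 + max(0, 1) = 2
  height(15) = 1 + max(-1, 2) = 3
  height(11) = 1 + max(1, 3) = 4
  height(47) = 1 + max(-1, -1) = 0
  height(40) = 1 + max(4, 0) = 5
Height = 5


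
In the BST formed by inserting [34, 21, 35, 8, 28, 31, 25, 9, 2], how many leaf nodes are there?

Tree built from: [34, 21, 35, 8, 28, 31, 25, 9, 2]
Tree (level-order array): [34, 21, 35, 8, 28, None, None, 2, 9, 25, 31]
Rule: A leaf has 0 children.
Per-node child counts:
  node 34: 2 child(ren)
  node 21: 2 child(ren)
  node 8: 2 child(ren)
  node 2: 0 child(ren)
  node 9: 0 child(ren)
  node 28: 2 child(ren)
  node 25: 0 child(ren)
  node 31: 0 child(ren)
  node 35: 0 child(ren)
Matching nodes: [2, 9, 25, 31, 35]
Count of leaf nodes: 5


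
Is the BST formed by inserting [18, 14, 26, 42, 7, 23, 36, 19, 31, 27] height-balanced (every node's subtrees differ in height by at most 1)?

Tree (level-order array): [18, 14, 26, 7, None, 23, 42, None, None, 19, None, 36, None, None, None, 31, None, 27]
Definition: a tree is height-balanced if, at every node, |h(left) - h(right)| <= 1 (empty subtree has height -1).
Bottom-up per-node check:
  node 7: h_left=-1, h_right=-1, diff=0 [OK], height=0
  node 14: h_left=0, h_right=-1, diff=1 [OK], height=1
  node 19: h_left=-1, h_right=-1, diff=0 [OK], height=0
  node 23: h_left=0, h_right=-1, diff=1 [OK], height=1
  node 27: h_left=-1, h_right=-1, diff=0 [OK], height=0
  node 31: h_left=0, h_right=-1, diff=1 [OK], height=1
  node 36: h_left=1, h_right=-1, diff=2 [FAIL (|1--1|=2 > 1)], height=2
  node 42: h_left=2, h_right=-1, diff=3 [FAIL (|2--1|=3 > 1)], height=3
  node 26: h_left=1, h_right=3, diff=2 [FAIL (|1-3|=2 > 1)], height=4
  node 18: h_left=1, h_right=4, diff=3 [FAIL (|1-4|=3 > 1)], height=5
Node 36 violates the condition: |1 - -1| = 2 > 1.
Result: Not balanced


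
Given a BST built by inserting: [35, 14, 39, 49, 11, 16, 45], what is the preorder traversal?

Tree insertion order: [35, 14, 39, 49, 11, 16, 45]
Tree (level-order array): [35, 14, 39, 11, 16, None, 49, None, None, None, None, 45]
Preorder traversal: [35, 14, 11, 16, 39, 49, 45]


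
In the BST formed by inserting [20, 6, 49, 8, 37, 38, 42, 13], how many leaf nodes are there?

Tree built from: [20, 6, 49, 8, 37, 38, 42, 13]
Tree (level-order array): [20, 6, 49, None, 8, 37, None, None, 13, None, 38, None, None, None, 42]
Rule: A leaf has 0 children.
Per-node child counts:
  node 20: 2 child(ren)
  node 6: 1 child(ren)
  node 8: 1 child(ren)
  node 13: 0 child(ren)
  node 49: 1 child(ren)
  node 37: 1 child(ren)
  node 38: 1 child(ren)
  node 42: 0 child(ren)
Matching nodes: [13, 42]
Count of leaf nodes: 2


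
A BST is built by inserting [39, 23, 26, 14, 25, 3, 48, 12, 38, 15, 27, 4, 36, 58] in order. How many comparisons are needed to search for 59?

Search path for 59: 39 -> 48 -> 58
Found: False
Comparisons: 3


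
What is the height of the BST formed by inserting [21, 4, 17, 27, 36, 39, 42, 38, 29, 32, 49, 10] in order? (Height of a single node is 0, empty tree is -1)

Insertion order: [21, 4, 17, 27, 36, 39, 42, 38, 29, 32, 49, 10]
Tree (level-order array): [21, 4, 27, None, 17, None, 36, 10, None, 29, 39, None, None, None, 32, 38, 42, None, None, None, None, None, 49]
Compute height bottom-up (empty subtree = -1):
  height(10) = 1 + max(-1, -1) = 0
  height(17) = 1 + max(0, -1) = 1
  height(4) = 1 + max(-1, 1) = 2
  height(32) = 1 + max(-1, -1) = 0
  height(29) = 1 + max(-1, 0) = 1
  height(38) = 1 + max(-1, -1) = 0
  height(49) = 1 + max(-1, -1) = 0
  height(42) = 1 + max(-1, 0) = 1
  height(39) = 1 + max(0, 1) = 2
  height(36) = 1 + max(1, 2) = 3
  height(27) = 1 + max(-1, 3) = 4
  height(21) = 1 + max(2, 4) = 5
Height = 5


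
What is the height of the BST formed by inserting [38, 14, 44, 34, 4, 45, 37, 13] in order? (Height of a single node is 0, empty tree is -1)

Insertion order: [38, 14, 44, 34, 4, 45, 37, 13]
Tree (level-order array): [38, 14, 44, 4, 34, None, 45, None, 13, None, 37]
Compute height bottom-up (empty subtree = -1):
  height(13) = 1 + max(-1, -1) = 0
  height(4) = 1 + max(-1, 0) = 1
  height(37) = 1 + max(-1, -1) = 0
  height(34) = 1 + max(-1, 0) = 1
  height(14) = 1 + max(1, 1) = 2
  height(45) = 1 + max(-1, -1) = 0
  height(44) = 1 + max(-1, 0) = 1
  height(38) = 1 + max(2, 1) = 3
Height = 3


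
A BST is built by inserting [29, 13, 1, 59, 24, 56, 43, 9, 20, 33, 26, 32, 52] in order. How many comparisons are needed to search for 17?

Search path for 17: 29 -> 13 -> 24 -> 20
Found: False
Comparisons: 4


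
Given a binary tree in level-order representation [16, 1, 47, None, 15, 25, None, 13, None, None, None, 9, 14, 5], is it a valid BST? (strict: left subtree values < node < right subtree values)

Level-order array: [16, 1, 47, None, 15, 25, None, 13, None, None, None, 9, 14, 5]
Validate using subtree bounds (lo, hi): at each node, require lo < value < hi,
then recurse left with hi=value and right with lo=value.
Preorder trace (stopping at first violation):
  at node 16 with bounds (-inf, +inf): OK
  at node 1 with bounds (-inf, 16): OK
  at node 15 with bounds (1, 16): OK
  at node 13 with bounds (1, 15): OK
  at node 9 with bounds (1, 13): OK
  at node 5 with bounds (1, 9): OK
  at node 14 with bounds (13, 15): OK
  at node 47 with bounds (16, +inf): OK
  at node 25 with bounds (16, 47): OK
No violation found at any node.
Result: Valid BST


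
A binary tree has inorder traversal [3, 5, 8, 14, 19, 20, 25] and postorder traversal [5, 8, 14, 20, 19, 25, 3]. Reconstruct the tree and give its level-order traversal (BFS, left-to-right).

Inorder:   [3, 5, 8, 14, 19, 20, 25]
Postorder: [5, 8, 14, 20, 19, 25, 3]
Algorithm: postorder visits root last, so walk postorder right-to-left;
each value is the root of the current inorder slice — split it at that
value, recurse on the right subtree first, then the left.
Recursive splits:
  root=3; inorder splits into left=[], right=[5, 8, 14, 19, 20, 25]
  root=25; inorder splits into left=[5, 8, 14, 19, 20], right=[]
  root=19; inorder splits into left=[5, 8, 14], right=[20]
  root=20; inorder splits into left=[], right=[]
  root=14; inorder splits into left=[5, 8], right=[]
  root=8; inorder splits into left=[5], right=[]
  root=5; inorder splits into left=[], right=[]
Reconstructed level-order: [3, 25, 19, 14, 20, 8, 5]


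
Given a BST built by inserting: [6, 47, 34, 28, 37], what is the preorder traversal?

Tree insertion order: [6, 47, 34, 28, 37]
Tree (level-order array): [6, None, 47, 34, None, 28, 37]
Preorder traversal: [6, 47, 34, 28, 37]


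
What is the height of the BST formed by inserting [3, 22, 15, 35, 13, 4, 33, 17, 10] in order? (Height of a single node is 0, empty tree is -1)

Insertion order: [3, 22, 15, 35, 13, 4, 33, 17, 10]
Tree (level-order array): [3, None, 22, 15, 35, 13, 17, 33, None, 4, None, None, None, None, None, None, 10]
Compute height bottom-up (empty subtree = -1):
  height(10) = 1 + max(-1, -1) = 0
  height(4) = 1 + max(-1, 0) = 1
  height(13) = 1 + max(1, -1) = 2
  height(17) = 1 + max(-1, -1) = 0
  height(15) = 1 + max(2, 0) = 3
  height(33) = 1 + max(-1, -1) = 0
  height(35) = 1 + max(0, -1) = 1
  height(22) = 1 + max(3, 1) = 4
  height(3) = 1 + max(-1, 4) = 5
Height = 5


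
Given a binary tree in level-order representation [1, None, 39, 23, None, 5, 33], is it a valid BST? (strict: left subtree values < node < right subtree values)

Level-order array: [1, None, 39, 23, None, 5, 33]
Validate using subtree bounds (lo, hi): at each node, require lo < value < hi,
then recurse left with hi=value and right with lo=value.
Preorder trace (stopping at first violation):
  at node 1 with bounds (-inf, +inf): OK
  at node 39 with bounds (1, +inf): OK
  at node 23 with bounds (1, 39): OK
  at node 5 with bounds (1, 23): OK
  at node 33 with bounds (23, 39): OK
No violation found at any node.
Result: Valid BST


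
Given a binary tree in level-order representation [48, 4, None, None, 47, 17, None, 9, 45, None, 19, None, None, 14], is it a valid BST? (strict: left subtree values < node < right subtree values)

Level-order array: [48, 4, None, None, 47, 17, None, 9, 45, None, 19, None, None, 14]
Validate using subtree bounds (lo, hi): at each node, require lo < value < hi,
then recurse left with hi=value and right with lo=value.
Preorder trace (stopping at first violation):
  at node 48 with bounds (-inf, +inf): OK
  at node 4 with bounds (-inf, 48): OK
  at node 47 with bounds (4, 48): OK
  at node 17 with bounds (4, 47): OK
  at node 9 with bounds (4, 17): OK
  at node 19 with bounds (9, 17): VIOLATION
Node 19 violates its bound: not (9 < 19 < 17).
Result: Not a valid BST


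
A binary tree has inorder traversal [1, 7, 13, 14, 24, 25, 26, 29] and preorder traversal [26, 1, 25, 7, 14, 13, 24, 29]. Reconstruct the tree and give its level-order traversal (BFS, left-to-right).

Inorder:  [1, 7, 13, 14, 24, 25, 26, 29]
Preorder: [26, 1, 25, 7, 14, 13, 24, 29]
Algorithm: preorder visits root first, so consume preorder in order;
for each root, split the current inorder slice at that value into
left-subtree inorder and right-subtree inorder, then recurse.
Recursive splits:
  root=26; inorder splits into left=[1, 7, 13, 14, 24, 25], right=[29]
  root=1; inorder splits into left=[], right=[7, 13, 14, 24, 25]
  root=25; inorder splits into left=[7, 13, 14, 24], right=[]
  root=7; inorder splits into left=[], right=[13, 14, 24]
  root=14; inorder splits into left=[13], right=[24]
  root=13; inorder splits into left=[], right=[]
  root=24; inorder splits into left=[], right=[]
  root=29; inorder splits into left=[], right=[]
Reconstructed level-order: [26, 1, 29, 25, 7, 14, 13, 24]


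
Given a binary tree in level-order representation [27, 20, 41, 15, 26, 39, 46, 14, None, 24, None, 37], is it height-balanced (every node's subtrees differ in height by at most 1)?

Tree (level-order array): [27, 20, 41, 15, 26, 39, 46, 14, None, 24, None, 37]
Definition: a tree is height-balanced if, at every node, |h(left) - h(right)| <= 1 (empty subtree has height -1).
Bottom-up per-node check:
  node 14: h_left=-1, h_right=-1, diff=0 [OK], height=0
  node 15: h_left=0, h_right=-1, diff=1 [OK], height=1
  node 24: h_left=-1, h_right=-1, diff=0 [OK], height=0
  node 26: h_left=0, h_right=-1, diff=1 [OK], height=1
  node 20: h_left=1, h_right=1, diff=0 [OK], height=2
  node 37: h_left=-1, h_right=-1, diff=0 [OK], height=0
  node 39: h_left=0, h_right=-1, diff=1 [OK], height=1
  node 46: h_left=-1, h_right=-1, diff=0 [OK], height=0
  node 41: h_left=1, h_right=0, diff=1 [OK], height=2
  node 27: h_left=2, h_right=2, diff=0 [OK], height=3
All nodes satisfy the balance condition.
Result: Balanced


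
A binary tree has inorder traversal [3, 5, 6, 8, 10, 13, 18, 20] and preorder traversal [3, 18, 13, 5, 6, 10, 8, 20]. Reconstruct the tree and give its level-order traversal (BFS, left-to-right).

Inorder:  [3, 5, 6, 8, 10, 13, 18, 20]
Preorder: [3, 18, 13, 5, 6, 10, 8, 20]
Algorithm: preorder visits root first, so consume preorder in order;
for each root, split the current inorder slice at that value into
left-subtree inorder and right-subtree inorder, then recurse.
Recursive splits:
  root=3; inorder splits into left=[], right=[5, 6, 8, 10, 13, 18, 20]
  root=18; inorder splits into left=[5, 6, 8, 10, 13], right=[20]
  root=13; inorder splits into left=[5, 6, 8, 10], right=[]
  root=5; inorder splits into left=[], right=[6, 8, 10]
  root=6; inorder splits into left=[], right=[8, 10]
  root=10; inorder splits into left=[8], right=[]
  root=8; inorder splits into left=[], right=[]
  root=20; inorder splits into left=[], right=[]
Reconstructed level-order: [3, 18, 13, 20, 5, 6, 10, 8]


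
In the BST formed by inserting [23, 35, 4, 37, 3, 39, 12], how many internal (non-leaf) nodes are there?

Tree built from: [23, 35, 4, 37, 3, 39, 12]
Tree (level-order array): [23, 4, 35, 3, 12, None, 37, None, None, None, None, None, 39]
Rule: An internal node has at least one child.
Per-node child counts:
  node 23: 2 child(ren)
  node 4: 2 child(ren)
  node 3: 0 child(ren)
  node 12: 0 child(ren)
  node 35: 1 child(ren)
  node 37: 1 child(ren)
  node 39: 0 child(ren)
Matching nodes: [23, 4, 35, 37]
Count of internal (non-leaf) nodes: 4


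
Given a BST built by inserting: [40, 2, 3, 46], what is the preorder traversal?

Tree insertion order: [40, 2, 3, 46]
Tree (level-order array): [40, 2, 46, None, 3]
Preorder traversal: [40, 2, 3, 46]


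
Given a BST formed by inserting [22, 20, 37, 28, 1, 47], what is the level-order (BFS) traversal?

Tree insertion order: [22, 20, 37, 28, 1, 47]
Tree (level-order array): [22, 20, 37, 1, None, 28, 47]
BFS from the root, enqueuing left then right child of each popped node:
  queue [22] -> pop 22, enqueue [20, 37], visited so far: [22]
  queue [20, 37] -> pop 20, enqueue [1], visited so far: [22, 20]
  queue [37, 1] -> pop 37, enqueue [28, 47], visited so far: [22, 20, 37]
  queue [1, 28, 47] -> pop 1, enqueue [none], visited so far: [22, 20, 37, 1]
  queue [28, 47] -> pop 28, enqueue [none], visited so far: [22, 20, 37, 1, 28]
  queue [47] -> pop 47, enqueue [none], visited so far: [22, 20, 37, 1, 28, 47]
Result: [22, 20, 37, 1, 28, 47]


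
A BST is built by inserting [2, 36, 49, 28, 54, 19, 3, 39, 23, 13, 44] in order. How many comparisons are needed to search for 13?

Search path for 13: 2 -> 36 -> 28 -> 19 -> 3 -> 13
Found: True
Comparisons: 6


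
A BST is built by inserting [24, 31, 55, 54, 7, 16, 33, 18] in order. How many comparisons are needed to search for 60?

Search path for 60: 24 -> 31 -> 55
Found: False
Comparisons: 3


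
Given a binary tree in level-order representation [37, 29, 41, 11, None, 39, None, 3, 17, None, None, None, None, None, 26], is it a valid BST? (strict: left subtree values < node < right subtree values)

Level-order array: [37, 29, 41, 11, None, 39, None, 3, 17, None, None, None, None, None, 26]
Validate using subtree bounds (lo, hi): at each node, require lo < value < hi,
then recurse left with hi=value and right with lo=value.
Preorder trace (stopping at first violation):
  at node 37 with bounds (-inf, +inf): OK
  at node 29 with bounds (-inf, 37): OK
  at node 11 with bounds (-inf, 29): OK
  at node 3 with bounds (-inf, 11): OK
  at node 17 with bounds (11, 29): OK
  at node 26 with bounds (17, 29): OK
  at node 41 with bounds (37, +inf): OK
  at node 39 with bounds (37, 41): OK
No violation found at any node.
Result: Valid BST


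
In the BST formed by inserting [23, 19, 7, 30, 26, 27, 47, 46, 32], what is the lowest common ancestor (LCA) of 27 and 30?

Tree insertion order: [23, 19, 7, 30, 26, 27, 47, 46, 32]
Tree (level-order array): [23, 19, 30, 7, None, 26, 47, None, None, None, 27, 46, None, None, None, 32]
In a BST, the LCA of p=27, q=30 is the first node v on the
root-to-leaf path with p <= v <= q (go left if both < v, right if both > v).
Walk from root:
  at 23: both 27 and 30 > 23, go right
  at 30: 27 <= 30 <= 30, this is the LCA
LCA = 30


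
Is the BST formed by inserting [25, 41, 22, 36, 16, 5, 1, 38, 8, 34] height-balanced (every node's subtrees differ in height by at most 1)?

Tree (level-order array): [25, 22, 41, 16, None, 36, None, 5, None, 34, 38, 1, 8]
Definition: a tree is height-balanced if, at every node, |h(left) - h(right)| <= 1 (empty subtree has height -1).
Bottom-up per-node check:
  node 1: h_left=-1, h_right=-1, diff=0 [OK], height=0
  node 8: h_left=-1, h_right=-1, diff=0 [OK], height=0
  node 5: h_left=0, h_right=0, diff=0 [OK], height=1
  node 16: h_left=1, h_right=-1, diff=2 [FAIL (|1--1|=2 > 1)], height=2
  node 22: h_left=2, h_right=-1, diff=3 [FAIL (|2--1|=3 > 1)], height=3
  node 34: h_left=-1, h_right=-1, diff=0 [OK], height=0
  node 38: h_left=-1, h_right=-1, diff=0 [OK], height=0
  node 36: h_left=0, h_right=0, diff=0 [OK], height=1
  node 41: h_left=1, h_right=-1, diff=2 [FAIL (|1--1|=2 > 1)], height=2
  node 25: h_left=3, h_right=2, diff=1 [OK], height=4
Node 16 violates the condition: |1 - -1| = 2 > 1.
Result: Not balanced


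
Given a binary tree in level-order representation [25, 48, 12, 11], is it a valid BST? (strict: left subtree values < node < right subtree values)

Level-order array: [25, 48, 12, 11]
Validate using subtree bounds (lo, hi): at each node, require lo < value < hi,
then recurse left with hi=value and right with lo=value.
Preorder trace (stopping at first violation):
  at node 25 with bounds (-inf, +inf): OK
  at node 48 with bounds (-inf, 25): VIOLATION
Node 48 violates its bound: not (-inf < 48 < 25).
Result: Not a valid BST


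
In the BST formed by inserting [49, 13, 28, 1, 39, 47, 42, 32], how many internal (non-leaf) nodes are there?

Tree built from: [49, 13, 28, 1, 39, 47, 42, 32]
Tree (level-order array): [49, 13, None, 1, 28, None, None, None, 39, 32, 47, None, None, 42]
Rule: An internal node has at least one child.
Per-node child counts:
  node 49: 1 child(ren)
  node 13: 2 child(ren)
  node 1: 0 child(ren)
  node 28: 1 child(ren)
  node 39: 2 child(ren)
  node 32: 0 child(ren)
  node 47: 1 child(ren)
  node 42: 0 child(ren)
Matching nodes: [49, 13, 28, 39, 47]
Count of internal (non-leaf) nodes: 5


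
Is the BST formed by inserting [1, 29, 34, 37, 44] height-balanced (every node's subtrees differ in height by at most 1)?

Tree (level-order array): [1, None, 29, None, 34, None, 37, None, 44]
Definition: a tree is height-balanced if, at every node, |h(left) - h(right)| <= 1 (empty subtree has height -1).
Bottom-up per-node check:
  node 44: h_left=-1, h_right=-1, diff=0 [OK], height=0
  node 37: h_left=-1, h_right=0, diff=1 [OK], height=1
  node 34: h_left=-1, h_right=1, diff=2 [FAIL (|-1-1|=2 > 1)], height=2
  node 29: h_left=-1, h_right=2, diff=3 [FAIL (|-1-2|=3 > 1)], height=3
  node 1: h_left=-1, h_right=3, diff=4 [FAIL (|-1-3|=4 > 1)], height=4
Node 34 violates the condition: |-1 - 1| = 2 > 1.
Result: Not balanced
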